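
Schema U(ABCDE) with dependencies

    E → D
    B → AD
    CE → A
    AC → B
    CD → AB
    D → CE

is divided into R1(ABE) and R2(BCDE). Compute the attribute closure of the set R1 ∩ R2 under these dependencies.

ABCDE

R1 ∩ R2 = {BE}.
E → D applies, adding D
B → AD applies, adding A
D → CE applies, adding C
Closure: {ABCDE}.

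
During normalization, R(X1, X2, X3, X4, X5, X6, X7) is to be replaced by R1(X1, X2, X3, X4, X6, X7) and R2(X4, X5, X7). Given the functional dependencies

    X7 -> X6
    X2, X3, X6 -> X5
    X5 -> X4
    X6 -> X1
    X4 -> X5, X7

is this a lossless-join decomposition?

Yes

Common attributes: R1 ∩ R2 = {X4, X7}.
Closure of {X4, X7}: X7 → X6 applies, adding X6; X6 → X1 applies, adding X1; X4 → X5, X7 applies, adding X5. So (X4, X7)⁺ = {X1, X4, X5, X6, X7}.
This closure contains every attribute of R2, so R1 ∩ R2 → R2. The join is lossless.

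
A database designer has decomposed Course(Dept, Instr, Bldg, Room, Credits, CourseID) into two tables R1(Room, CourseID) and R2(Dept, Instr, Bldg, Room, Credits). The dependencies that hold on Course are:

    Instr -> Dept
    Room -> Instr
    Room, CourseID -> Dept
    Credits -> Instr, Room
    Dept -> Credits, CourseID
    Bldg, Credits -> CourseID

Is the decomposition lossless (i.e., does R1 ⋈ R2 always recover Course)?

Common attributes: R1 ∩ R2 = {Room}.
Closure of {Room}: Room → Instr applies, adding Instr; Instr → Dept applies, adding Dept; Dept → Credits, CourseID applies, adding Credits, CourseID. So (Room)⁺ = {Dept, Instr, Room, Credits, CourseID}.
This closure contains every attribute of R1, so R1 ∩ R2 → R1. The join is lossless.

Yes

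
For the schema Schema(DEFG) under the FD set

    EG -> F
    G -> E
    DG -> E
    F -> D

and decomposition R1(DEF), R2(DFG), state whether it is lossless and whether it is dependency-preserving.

lossy and not dependency-preserving

Lossless test: (DF)⁺ = {DF}, which is a superkey of neither fragment — lossy.
Dependency preservation: the restricted closure of {G} across the fragments never reaches {E}, so G → E cannot be enforced without a join — not preserved.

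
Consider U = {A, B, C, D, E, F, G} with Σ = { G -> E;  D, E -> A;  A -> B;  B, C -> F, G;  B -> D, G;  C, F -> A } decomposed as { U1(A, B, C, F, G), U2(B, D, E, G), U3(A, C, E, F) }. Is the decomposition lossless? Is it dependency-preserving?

lossless and dependency-preserving

Lossless test (chase): Rows 1 and 2 agree on G; apply G→E and equate their E entries. Rows 1 and 3 agree on A; apply A→B and equate their B entries. Rows 1 and 3 agree on B, C; apply B, C→F, G and equate their F, G entries. Rows 1 and 2 agree on B; apply B→D, G and equate their D, G entries. Rows 1 and 3 agree on B; apply B→D, G and equate their D, G entries. Rows 1 and 2 agree on D, E; apply D, E→A and equate their A entries. Row 1 is now all distinguished symbols — the join is lossless.
Dependency preservation: D, E → A is not contained in any single fragment, but the restricted closure of its left-hand side across the fragments still reaches the right-hand side; the remaining FDs each lie inside some fragment. All dependencies are preserved.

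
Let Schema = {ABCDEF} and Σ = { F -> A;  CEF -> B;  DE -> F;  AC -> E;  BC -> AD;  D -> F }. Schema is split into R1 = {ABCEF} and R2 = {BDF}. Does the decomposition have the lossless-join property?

Common attributes: R1 ∩ R2 = {BF}.
Closure of {BF}: F → A applies, adding A. So (BF)⁺ = {ABF}.
The closure contains neither all of R1 = {ABCEF} nor all of R2 = {BDF}, so the common attributes are not a superkey of either fragment. The join is lossy.

No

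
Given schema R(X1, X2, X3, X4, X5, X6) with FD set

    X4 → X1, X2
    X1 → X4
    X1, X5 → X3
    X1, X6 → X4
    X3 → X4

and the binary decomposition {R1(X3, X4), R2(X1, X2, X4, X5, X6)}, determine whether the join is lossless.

No

Common attributes: R1 ∩ R2 = {X4}.
Closure of {X4}: X4 → X1, X2 applies, adding X1, X2. So (X4)⁺ = {X1, X2, X4}.
The closure contains neither all of R1 = {X3, X4} nor all of R2 = {X1, X2, X4, X5, X6}, so the common attributes are not a superkey of either fragment. The join is lossy.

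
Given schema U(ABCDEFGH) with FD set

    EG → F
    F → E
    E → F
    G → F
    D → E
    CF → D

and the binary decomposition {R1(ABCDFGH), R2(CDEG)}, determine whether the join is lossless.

Yes

Common attributes: R1 ∩ R2 = {CDG}.
Closure of {CDG}: G → F applies, adding F; D → E applies, adding E. So (CDG)⁺ = {CDEFG}.
This closure contains every attribute of R2, so R1 ∩ R2 → R2. The join is lossless.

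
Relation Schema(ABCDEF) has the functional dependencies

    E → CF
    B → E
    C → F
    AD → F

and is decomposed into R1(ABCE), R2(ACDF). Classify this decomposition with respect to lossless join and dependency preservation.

lossy but dependency-preserving

Lossless test: (AC)⁺ = {ACF}, which is a superkey of neither fragment — lossy.
Dependency preservation: E → CF is not contained in any single fragment, but the restricted closure of its left-hand side across the fragments still reaches the right-hand side; the remaining FDs each lie inside some fragment. All dependencies are preserved.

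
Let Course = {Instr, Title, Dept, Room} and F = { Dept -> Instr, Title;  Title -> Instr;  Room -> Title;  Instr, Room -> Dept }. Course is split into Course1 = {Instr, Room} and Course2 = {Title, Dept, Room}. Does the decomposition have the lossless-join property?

Yes

Common attributes: Course1 ∩ Course2 = {Room}.
Closure of {Room}: Room → Title applies, adding Title; Title → Instr applies, adding Instr; Instr, Room → Dept applies, adding Dept. So (Room)⁺ = {Instr, Title, Dept, Room}.
This closure contains every attribute of Course1, so Course1 ∩ Course2 → Course1. The join is lossless.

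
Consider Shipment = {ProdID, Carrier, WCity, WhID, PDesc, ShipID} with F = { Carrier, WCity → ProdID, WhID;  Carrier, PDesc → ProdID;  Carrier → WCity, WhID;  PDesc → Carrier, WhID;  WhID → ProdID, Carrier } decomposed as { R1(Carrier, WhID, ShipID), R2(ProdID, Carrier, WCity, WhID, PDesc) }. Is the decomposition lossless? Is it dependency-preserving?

lossy but dependency-preserving

Lossless test: (Carrier, WhID)⁺ = {ProdID, Carrier, WCity, WhID}, which is a superkey of neither fragment — lossy.
Dependency preservation: every FD's attributes lie within a single fragment, so each can be enforced locally — preserved.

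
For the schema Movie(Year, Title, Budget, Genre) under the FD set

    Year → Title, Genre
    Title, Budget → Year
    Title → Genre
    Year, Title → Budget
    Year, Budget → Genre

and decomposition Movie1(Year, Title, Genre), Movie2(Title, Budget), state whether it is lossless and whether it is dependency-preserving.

lossy and not dependency-preserving

Lossless test: (Title)⁺ = {Title, Genre}, which is a superkey of neither fragment — lossy.
Dependency preservation: the restricted closure of {Title, Budget} across the fragments never reaches {Year}, so Title, Budget → Year cannot be enforced without a join — not preserved.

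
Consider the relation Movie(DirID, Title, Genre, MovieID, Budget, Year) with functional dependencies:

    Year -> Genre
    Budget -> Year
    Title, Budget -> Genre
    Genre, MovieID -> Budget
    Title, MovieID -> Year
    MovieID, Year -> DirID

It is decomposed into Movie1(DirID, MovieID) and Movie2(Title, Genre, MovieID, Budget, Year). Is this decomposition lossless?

No

Common attributes: Movie1 ∩ Movie2 = {MovieID}.
No dependency enlarges {MovieID}, so (MovieID)⁺ = {MovieID}.
The closure contains neither all of Movie1 = {DirID, MovieID} nor all of Movie2 = {Title, Genre, MovieID, Budget, Year}, so the common attributes are not a superkey of either fragment. The join is lossy.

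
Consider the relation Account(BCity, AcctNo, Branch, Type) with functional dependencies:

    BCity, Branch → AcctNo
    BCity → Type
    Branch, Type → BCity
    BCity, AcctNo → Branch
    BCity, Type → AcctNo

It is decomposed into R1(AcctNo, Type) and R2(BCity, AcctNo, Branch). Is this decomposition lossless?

Common attributes: R1 ∩ R2 = {AcctNo}.
No dependency enlarges {AcctNo}, so (AcctNo)⁺ = {AcctNo}.
The closure contains neither all of R1 = {AcctNo, Type} nor all of R2 = {BCity, AcctNo, Branch}, so the common attributes are not a superkey of either fragment. The join is lossy.

No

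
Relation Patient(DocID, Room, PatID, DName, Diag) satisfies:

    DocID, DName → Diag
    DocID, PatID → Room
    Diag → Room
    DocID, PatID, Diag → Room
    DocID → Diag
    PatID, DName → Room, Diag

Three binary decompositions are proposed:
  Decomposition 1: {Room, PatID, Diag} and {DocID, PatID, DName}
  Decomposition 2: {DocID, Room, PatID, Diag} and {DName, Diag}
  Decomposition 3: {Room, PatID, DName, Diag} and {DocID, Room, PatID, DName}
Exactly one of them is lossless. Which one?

Decomposition 3

Decomposition 1: common = {PatID}, closure = {PatID} → lossy.
Decomposition 2: common = {Diag}, closure = {Room, Diag} → lossy.
Decomposition 3: common = {Room, PatID, DName}, closure = {Room, PatID, DName, Diag} → lossless.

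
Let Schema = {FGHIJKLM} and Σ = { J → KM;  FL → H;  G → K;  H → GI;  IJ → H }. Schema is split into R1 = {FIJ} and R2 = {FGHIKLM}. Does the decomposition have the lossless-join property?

No

Common attributes: R1 ∩ R2 = {FI}.
No dependency enlarges {FI}, so (FI)⁺ = {FI}.
The closure contains neither all of R1 = {FIJ} nor all of R2 = {FGHIKLM}, so the common attributes are not a superkey of either fragment. The join is lossy.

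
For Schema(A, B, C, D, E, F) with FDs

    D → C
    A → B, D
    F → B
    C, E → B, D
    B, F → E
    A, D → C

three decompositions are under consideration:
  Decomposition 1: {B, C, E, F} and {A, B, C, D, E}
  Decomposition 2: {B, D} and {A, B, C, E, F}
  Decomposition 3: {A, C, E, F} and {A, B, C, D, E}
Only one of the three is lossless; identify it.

Decomposition 1: common = {B, C, E}, closure = {B, C, D, E} → lossy.
Decomposition 2: common = {B}, closure = {B} → lossy.
Decomposition 3: common = {A, C, E}, closure = {A, B, C, D, E} → lossless.

Decomposition 3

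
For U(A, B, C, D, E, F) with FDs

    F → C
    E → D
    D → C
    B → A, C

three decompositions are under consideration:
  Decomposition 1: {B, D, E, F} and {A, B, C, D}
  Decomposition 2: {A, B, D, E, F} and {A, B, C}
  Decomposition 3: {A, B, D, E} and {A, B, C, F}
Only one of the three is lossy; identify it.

Decomposition 3

Decomposition 1: common = {B, D}, closure = {A, B, C, D} → lossless.
Decomposition 2: common = {A, B}, closure = {A, B, C} → lossless.
Decomposition 3: common = {A, B}, closure = {A, B, C} → lossy.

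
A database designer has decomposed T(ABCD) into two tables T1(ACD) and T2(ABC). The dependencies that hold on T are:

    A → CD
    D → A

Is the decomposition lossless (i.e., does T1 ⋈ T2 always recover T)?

Common attributes: T1 ∩ T2 = {AC}.
Closure of {AC}: A → CD applies, adding D. So (AC)⁺ = {ACD}.
This closure contains every attribute of T1, so T1 ∩ T2 → T1. The join is lossless.

Yes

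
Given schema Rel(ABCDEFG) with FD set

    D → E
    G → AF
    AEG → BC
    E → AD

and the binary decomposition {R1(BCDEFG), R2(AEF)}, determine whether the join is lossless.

Yes

Common attributes: R1 ∩ R2 = {EF}.
Closure of {EF}: E → AD applies, adding AD. So (EF)⁺ = {ADEF}.
This closure contains every attribute of R2, so R1 ∩ R2 → R2. The join is lossless.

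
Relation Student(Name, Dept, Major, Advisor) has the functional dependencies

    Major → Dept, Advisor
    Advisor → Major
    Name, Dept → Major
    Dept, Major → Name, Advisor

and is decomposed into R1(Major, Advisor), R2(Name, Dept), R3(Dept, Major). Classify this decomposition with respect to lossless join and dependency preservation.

lossy and not dependency-preserving

Lossless test (chase): Rows 1 and 3 agree on Major; apply Major→Dept, Advisor and equate their Dept, Advisor entries. Rows 1 and 3 agree on Dept, Major; apply Dept, Major→Name, Advisor and equate their Name, Advisor entries. No row becomes fully distinguished — the join is lossy.
Dependency preservation: the restricted closure of {Name, Dept} across the fragments never reaches {Major}, so Name, Dept → Major cannot be enforced without a join — not preserved.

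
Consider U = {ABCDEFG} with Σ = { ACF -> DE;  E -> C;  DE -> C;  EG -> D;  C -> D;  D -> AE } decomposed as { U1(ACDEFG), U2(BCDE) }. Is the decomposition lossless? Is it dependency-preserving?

Lossless test: (CDE)⁺ = {ACDE}, which is a superkey of neither fragment — lossy.
Dependency preservation: every FD's attributes lie within a single fragment, so each can be enforced locally — preserved.

lossy but dependency-preserving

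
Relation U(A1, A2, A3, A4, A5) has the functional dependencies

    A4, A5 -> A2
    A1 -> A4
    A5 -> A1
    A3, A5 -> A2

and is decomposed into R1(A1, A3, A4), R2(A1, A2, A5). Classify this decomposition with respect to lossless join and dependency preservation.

lossy but dependency-preserving

Lossless test: (A1)⁺ = {A1, A4}, which is a superkey of neither fragment — lossy.
Dependency preservation: A4, A5 → A2; A3, A5 → A2 are not contained in any single fragment, but the restricted closure of each left-hand side across the fragments still reaches the right-hand side; the remaining FDs each lie inside some fragment. All dependencies are preserved.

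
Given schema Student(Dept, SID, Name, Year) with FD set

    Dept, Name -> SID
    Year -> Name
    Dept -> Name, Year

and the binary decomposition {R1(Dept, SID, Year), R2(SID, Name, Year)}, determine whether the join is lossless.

Common attributes: R1 ∩ R2 = {SID, Year}.
Closure of {SID, Year}: Year → Name applies, adding Name. So (SID, Year)⁺ = {SID, Name, Year}.
This closure contains every attribute of R2, so R1 ∩ R2 → R2. The join is lossless.

Yes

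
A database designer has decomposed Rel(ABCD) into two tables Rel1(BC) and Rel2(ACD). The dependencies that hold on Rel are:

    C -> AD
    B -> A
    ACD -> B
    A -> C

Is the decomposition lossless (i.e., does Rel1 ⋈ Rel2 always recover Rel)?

Yes

Common attributes: Rel1 ∩ Rel2 = {C}.
Closure of {C}: C → AD applies, adding AD; ACD → B applies, adding B. So (C)⁺ = {ABCD}.
This closure contains every attribute of Rel1, so Rel1 ∩ Rel2 → Rel1. The join is lossless.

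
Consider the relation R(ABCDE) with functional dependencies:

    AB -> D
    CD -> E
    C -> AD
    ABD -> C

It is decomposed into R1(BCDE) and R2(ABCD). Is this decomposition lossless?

Yes

Common attributes: R1 ∩ R2 = {BCD}.
Closure of {BCD}: CD → E applies, adding E; C → AD applies, adding A. So (BCD)⁺ = {ABCDE}.
This closure contains every attribute of R1, so R1 ∩ R2 → R1. The join is lossless.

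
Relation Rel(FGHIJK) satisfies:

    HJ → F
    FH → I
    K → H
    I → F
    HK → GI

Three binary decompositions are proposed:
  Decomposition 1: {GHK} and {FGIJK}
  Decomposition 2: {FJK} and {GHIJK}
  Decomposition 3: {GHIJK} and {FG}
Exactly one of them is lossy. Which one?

Decomposition 3

Decomposition 1: common = {GK}, closure = {FGHIK} → lossless.
Decomposition 2: common = {JK}, closure = {FGHIJK} → lossless.
Decomposition 3: common = {G}, closure = {G} → lossy.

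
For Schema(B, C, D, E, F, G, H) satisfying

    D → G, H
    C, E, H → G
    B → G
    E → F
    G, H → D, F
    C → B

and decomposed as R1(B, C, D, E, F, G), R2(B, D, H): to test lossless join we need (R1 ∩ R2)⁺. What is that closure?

R1 ∩ R2 = {B, D}.
D → G, H applies, adding G, H
G, H → D, F applies, adding F
Closure: {B, D, F, G, H}.

B, D, F, G, H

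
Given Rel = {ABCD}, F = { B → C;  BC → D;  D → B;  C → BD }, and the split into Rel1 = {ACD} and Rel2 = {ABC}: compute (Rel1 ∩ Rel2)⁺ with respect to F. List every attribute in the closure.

ABCD

Rel1 ∩ Rel2 = {AC}.
C → BD applies, adding BD
Closure: {ABCD}.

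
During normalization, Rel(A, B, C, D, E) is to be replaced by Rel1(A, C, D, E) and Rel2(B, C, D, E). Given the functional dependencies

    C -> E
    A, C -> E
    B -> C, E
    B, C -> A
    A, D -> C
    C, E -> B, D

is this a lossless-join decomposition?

Common attributes: Rel1 ∩ Rel2 = {C, D, E}.
Closure of {C, D, E}: C, E → B, D applies, adding B; B, C → A applies, adding A. So (C, D, E)⁺ = {A, B, C, D, E}.
This closure contains every attribute of Rel1, so Rel1 ∩ Rel2 → Rel1. The join is lossless.

Yes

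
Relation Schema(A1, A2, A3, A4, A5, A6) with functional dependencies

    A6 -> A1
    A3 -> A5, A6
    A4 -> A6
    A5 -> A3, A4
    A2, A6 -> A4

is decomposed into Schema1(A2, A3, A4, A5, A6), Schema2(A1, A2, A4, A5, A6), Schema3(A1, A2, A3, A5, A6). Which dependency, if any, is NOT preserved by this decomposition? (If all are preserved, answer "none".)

none

A6 → A1 lies within Schema2.
A3 → A5, A6 lies within Schema1.
A4 → A6 lies within Schema1.
A5 → A3, A4 lies within Schema1.
A2, A6 → A4 lies within Schema1.
Every dependency is enforceable on the fragments, so the decomposition is dependency-preserving.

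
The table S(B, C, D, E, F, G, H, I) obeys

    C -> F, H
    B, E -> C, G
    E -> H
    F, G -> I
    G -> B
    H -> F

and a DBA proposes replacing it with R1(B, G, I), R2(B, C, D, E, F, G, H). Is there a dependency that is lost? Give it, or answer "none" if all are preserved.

Check F, G → I: no single fragment contains all of {F, G, I}, and the restricted closure of {F, G} across the fragments never reaches {I}.
C → F, H is preserved.
B, E → C, G is preserved.
E → H is preserved.
G → B is preserved.
H → F is preserved.

F, G -> I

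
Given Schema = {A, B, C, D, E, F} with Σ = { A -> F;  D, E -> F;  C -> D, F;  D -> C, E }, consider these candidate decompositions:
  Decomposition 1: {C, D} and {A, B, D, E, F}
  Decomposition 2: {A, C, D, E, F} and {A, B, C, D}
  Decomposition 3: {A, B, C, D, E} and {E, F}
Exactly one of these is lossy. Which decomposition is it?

Decomposition 3

Decomposition 1: common = {D}, closure = {C, D, E, F} → lossless.
Decomposition 2: common = {A, C, D}, closure = {A, C, D, E, F} → lossless.
Decomposition 3: common = {E}, closure = {E} → lossy.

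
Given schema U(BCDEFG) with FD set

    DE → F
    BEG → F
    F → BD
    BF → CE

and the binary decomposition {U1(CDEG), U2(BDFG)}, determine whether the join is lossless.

No

Common attributes: U1 ∩ U2 = {DG}.
No dependency enlarges {DG}, so (DG)⁺ = {DG}.
The closure contains neither all of U1 = {CDEG} nor all of U2 = {BDFG}, so the common attributes are not a superkey of either fragment. The join is lossy.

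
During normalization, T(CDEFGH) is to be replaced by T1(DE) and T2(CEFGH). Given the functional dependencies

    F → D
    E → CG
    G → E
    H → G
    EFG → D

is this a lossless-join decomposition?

No

Common attributes: T1 ∩ T2 = {E}.
Closure of {E}: E → CG applies, adding CG. So (E)⁺ = {CEG}.
The closure contains neither all of T1 = {DE} nor all of T2 = {CEFGH}, so the common attributes are not a superkey of either fragment. The join is lossy.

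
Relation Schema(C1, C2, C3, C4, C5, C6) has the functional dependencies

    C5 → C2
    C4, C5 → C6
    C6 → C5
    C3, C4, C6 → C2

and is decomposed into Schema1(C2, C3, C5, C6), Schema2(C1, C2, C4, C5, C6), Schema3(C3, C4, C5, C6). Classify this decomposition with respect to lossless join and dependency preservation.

Lossless test (chase): Rows 1 and 3 agree on C5; apply C5→C2 and equate their C2 entries. No row becomes fully distinguished — the join is lossy.
Dependency preservation: C3, C4, C6 → C2 is not contained in any single fragment, but the restricted closure of its left-hand side across the fragments still reaches the right-hand side; the remaining FDs each lie inside some fragment. All dependencies are preserved.

lossy but dependency-preserving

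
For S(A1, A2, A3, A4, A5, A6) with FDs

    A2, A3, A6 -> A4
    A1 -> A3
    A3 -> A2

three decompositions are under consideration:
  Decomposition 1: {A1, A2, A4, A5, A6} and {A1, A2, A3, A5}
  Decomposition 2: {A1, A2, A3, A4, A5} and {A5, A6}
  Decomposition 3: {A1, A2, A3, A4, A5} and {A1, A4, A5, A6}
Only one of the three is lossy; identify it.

Decomposition 2

Decomposition 1: common = {A1, A2, A5}, closure = {A1, A2, A3, A5} → lossless.
Decomposition 2: common = {A5}, closure = {A5} → lossy.
Decomposition 3: common = {A1, A4, A5}, closure = {A1, A2, A3, A4, A5} → lossless.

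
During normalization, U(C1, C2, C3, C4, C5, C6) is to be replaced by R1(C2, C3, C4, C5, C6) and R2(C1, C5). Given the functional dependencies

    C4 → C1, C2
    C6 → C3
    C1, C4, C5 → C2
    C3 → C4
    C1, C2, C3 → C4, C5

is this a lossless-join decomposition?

Common attributes: R1 ∩ R2 = {C5}.
No dependency enlarges {C5}, so (C5)⁺ = {C5}.
The closure contains neither all of R1 = {C2, C3, C4, C5, C6} nor all of R2 = {C1, C5}, so the common attributes are not a superkey of either fragment. The join is lossy.

No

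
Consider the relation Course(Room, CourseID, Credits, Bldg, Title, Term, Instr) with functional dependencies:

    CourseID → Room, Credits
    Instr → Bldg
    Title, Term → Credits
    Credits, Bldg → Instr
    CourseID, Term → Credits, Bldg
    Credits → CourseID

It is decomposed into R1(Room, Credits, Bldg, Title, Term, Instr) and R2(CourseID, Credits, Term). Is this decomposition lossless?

Common attributes: R1 ∩ R2 = {Credits, Term}.
Closure of {Credits, Term}: Credits → CourseID applies, adding CourseID; CourseID → Room, Credits applies, adding Room; CourseID, Term → Credits, Bldg applies, adding Bldg; Credits, Bldg → Instr applies, adding Instr. So (Credits, Term)⁺ = {Room, CourseID, Credits, Bldg, Term, Instr}.
This closure contains every attribute of R2, so R1 ∩ R2 → R2. The join is lossless.

Yes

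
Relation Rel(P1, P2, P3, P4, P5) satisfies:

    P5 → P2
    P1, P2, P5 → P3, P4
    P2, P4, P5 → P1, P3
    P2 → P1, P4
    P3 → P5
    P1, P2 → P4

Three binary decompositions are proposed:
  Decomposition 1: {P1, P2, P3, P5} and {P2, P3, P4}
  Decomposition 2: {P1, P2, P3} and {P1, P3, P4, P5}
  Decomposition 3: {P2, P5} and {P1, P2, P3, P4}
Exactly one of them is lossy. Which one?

Decomposition 3

Decomposition 1: common = {P2, P3}, closure = {P1, P2, P3, P4, P5} → lossless.
Decomposition 2: common = {P1, P3}, closure = {P1, P2, P3, P4, P5} → lossless.
Decomposition 3: common = {P2}, closure = {P1, P2, P4} → lossy.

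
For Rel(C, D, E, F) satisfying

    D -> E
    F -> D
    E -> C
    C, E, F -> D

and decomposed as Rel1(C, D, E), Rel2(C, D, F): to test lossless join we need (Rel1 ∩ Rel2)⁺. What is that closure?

C, D, E

Rel1 ∩ Rel2 = {C, D}.
D → E applies, adding E
Closure: {C, D, E}.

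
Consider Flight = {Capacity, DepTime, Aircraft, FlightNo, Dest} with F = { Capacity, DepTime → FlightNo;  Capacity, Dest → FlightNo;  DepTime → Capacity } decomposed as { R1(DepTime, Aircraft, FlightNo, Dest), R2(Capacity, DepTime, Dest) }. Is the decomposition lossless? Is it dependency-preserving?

lossless but not dependency-preserving

Lossless test: (DepTime, Dest)⁺ = {Capacity, DepTime, FlightNo, Dest}, which contains all of one fragment — lossless.
Dependency preservation: the restricted closure of {Capacity, Dest} across the fragments never reaches {FlightNo}, so Capacity, Dest → FlightNo cannot be enforced without a join — not preserved.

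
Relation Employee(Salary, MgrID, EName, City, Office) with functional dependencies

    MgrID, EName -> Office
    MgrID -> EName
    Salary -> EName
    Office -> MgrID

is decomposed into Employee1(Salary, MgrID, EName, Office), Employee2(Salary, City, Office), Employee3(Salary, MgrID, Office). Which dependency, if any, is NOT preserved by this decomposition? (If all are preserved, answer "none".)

none

MgrID, EName → Office lies within Employee1.
MgrID → EName lies within Employee1.
Salary → EName lies within Employee1.
Office → MgrID lies within Employee1.
Every dependency is enforceable on the fragments, so the decomposition is dependency-preserving.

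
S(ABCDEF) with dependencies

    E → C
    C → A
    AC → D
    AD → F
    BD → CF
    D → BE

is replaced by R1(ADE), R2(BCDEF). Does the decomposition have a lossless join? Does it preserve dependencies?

Lossless test: (DE)⁺ = {ABCDEF}, which contains all of one fragment — lossless.
Dependency preservation: C → A; AC → D; AD → F are not contained in any single fragment, but the restricted closure of each left-hand side across the fragments still reaches the right-hand side; the remaining FDs each lie inside some fragment. All dependencies are preserved.

lossless and dependency-preserving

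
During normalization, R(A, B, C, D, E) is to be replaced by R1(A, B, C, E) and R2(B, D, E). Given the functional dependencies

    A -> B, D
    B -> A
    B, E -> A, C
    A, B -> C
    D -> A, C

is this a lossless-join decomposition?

Common attributes: R1 ∩ R2 = {B, E}.
Closure of {B, E}: B → A applies, adding A; B, E → A, C applies, adding C; A → B, D applies, adding D. So (B, E)⁺ = {A, B, C, D, E}.
This closure contains every attribute of R1, so R1 ∩ R2 → R1. The join is lossless.

Yes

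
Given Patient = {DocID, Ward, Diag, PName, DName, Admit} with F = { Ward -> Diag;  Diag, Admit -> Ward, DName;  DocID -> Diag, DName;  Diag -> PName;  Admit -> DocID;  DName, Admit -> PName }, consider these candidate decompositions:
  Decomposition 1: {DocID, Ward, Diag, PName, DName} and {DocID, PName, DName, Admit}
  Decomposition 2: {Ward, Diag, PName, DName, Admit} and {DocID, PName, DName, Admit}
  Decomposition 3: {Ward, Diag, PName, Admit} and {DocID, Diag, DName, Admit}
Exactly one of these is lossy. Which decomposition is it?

Decomposition 1: common = {DocID, PName, DName}, closure = {DocID, Diag, PName, DName} → lossy.
Decomposition 2: common = {PName, DName, Admit}, closure = {DocID, Ward, Diag, PName, DName, Admit} → lossless.
Decomposition 3: common = {Diag, Admit}, closure = {DocID, Ward, Diag, PName, DName, Admit} → lossless.

Decomposition 1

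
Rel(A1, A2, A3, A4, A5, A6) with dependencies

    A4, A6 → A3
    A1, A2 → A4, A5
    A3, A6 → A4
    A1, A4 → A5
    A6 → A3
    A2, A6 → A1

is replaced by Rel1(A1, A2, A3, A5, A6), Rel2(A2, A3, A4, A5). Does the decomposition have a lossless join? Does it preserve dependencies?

lossy and not dependency-preserving

Lossless test: (A2, A3, A5)⁺ = {A2, A3, A5}, which is a superkey of neither fragment — lossy.
Dependency preservation: the restricted closure of {A1, A2} across the fragments never reaches {A4, A5}, so A1, A2 → A4, A5 cannot be enforced without a join — not preserved.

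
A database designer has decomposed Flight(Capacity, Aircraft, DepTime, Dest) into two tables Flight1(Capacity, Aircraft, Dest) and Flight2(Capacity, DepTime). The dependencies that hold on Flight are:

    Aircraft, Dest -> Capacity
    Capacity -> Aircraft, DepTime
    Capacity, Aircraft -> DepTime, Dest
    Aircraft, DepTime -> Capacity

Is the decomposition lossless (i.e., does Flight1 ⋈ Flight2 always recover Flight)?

Yes

Common attributes: Flight1 ∩ Flight2 = {Capacity}.
Closure of {Capacity}: Capacity → Aircraft, DepTime applies, adding Aircraft, DepTime; Capacity, Aircraft → DepTime, Dest applies, adding Dest. So (Capacity)⁺ = {Capacity, Aircraft, DepTime, Dest}.
This closure contains every attribute of Flight1, so Flight1 ∩ Flight2 → Flight1. The join is lossless.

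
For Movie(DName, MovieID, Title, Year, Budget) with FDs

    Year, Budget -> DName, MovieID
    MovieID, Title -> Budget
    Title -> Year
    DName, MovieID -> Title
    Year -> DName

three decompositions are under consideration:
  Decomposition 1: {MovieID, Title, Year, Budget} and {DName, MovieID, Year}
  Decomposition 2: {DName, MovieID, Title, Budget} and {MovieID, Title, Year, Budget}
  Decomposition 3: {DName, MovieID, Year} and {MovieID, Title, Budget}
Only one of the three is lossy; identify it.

Decomposition 3

Decomposition 1: common = {MovieID, Year}, closure = {DName, MovieID, Title, Year, Budget} → lossless.
Decomposition 2: common = {MovieID, Title, Budget}, closure = {DName, MovieID, Title, Year, Budget} → lossless.
Decomposition 3: common = {MovieID}, closure = {MovieID} → lossy.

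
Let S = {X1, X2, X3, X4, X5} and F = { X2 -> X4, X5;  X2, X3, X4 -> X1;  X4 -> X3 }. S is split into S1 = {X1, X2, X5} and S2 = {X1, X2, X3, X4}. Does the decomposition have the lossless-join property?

Common attributes: S1 ∩ S2 = {X1, X2}.
Closure of {X1, X2}: X2 → X4, X5 applies, adding X4, X5; X4 → X3 applies, adding X3. So (X1, X2)⁺ = {X1, X2, X3, X4, X5}.
This closure contains every attribute of S1, so S1 ∩ S2 → S1. The join is lossless.

Yes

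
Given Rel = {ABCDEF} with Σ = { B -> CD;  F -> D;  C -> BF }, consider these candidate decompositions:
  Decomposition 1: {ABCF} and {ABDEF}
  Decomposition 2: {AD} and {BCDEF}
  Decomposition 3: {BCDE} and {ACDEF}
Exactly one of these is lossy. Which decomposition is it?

Decomposition 1: common = {ABF}, closure = {ABCDF} → lossless.
Decomposition 2: common = {D}, closure = {D} → lossy.
Decomposition 3: common = {CDE}, closure = {BCDEF} → lossless.

Decomposition 2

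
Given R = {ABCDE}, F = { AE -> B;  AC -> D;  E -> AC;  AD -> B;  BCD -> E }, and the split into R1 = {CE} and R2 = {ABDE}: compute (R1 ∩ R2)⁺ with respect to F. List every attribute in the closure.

R1 ∩ R2 = {E}.
E → AC applies, adding AC
AE → B applies, adding B
AC → D applies, adding D
Closure: {ABCDE}.

ABCDE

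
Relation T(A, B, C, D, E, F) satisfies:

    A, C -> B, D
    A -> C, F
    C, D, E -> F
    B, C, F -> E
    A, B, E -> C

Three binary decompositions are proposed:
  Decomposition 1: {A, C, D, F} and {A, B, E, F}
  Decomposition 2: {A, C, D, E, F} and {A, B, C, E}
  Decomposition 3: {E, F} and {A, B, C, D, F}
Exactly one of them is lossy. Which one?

Decomposition 1: common = {A, F}, closure = {A, B, C, D, E, F} → lossless.
Decomposition 2: common = {A, C, E}, closure = {A, B, C, D, E, F} → lossless.
Decomposition 3: common = {F}, closure = {F} → lossy.

Decomposition 3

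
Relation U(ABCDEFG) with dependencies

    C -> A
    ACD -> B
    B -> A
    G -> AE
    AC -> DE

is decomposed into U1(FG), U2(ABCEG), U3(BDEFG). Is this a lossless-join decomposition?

Chase test. Columns are ABCDEFG; row i has aⱼ where attribute j ∈ Ui, else bᵢⱼ.
Initial tableau (one row per fragment):
  row 1: b11 b12 b13 b14 b15 a6 a7
  row 2: a1 a2 a3 b24 a5 b26 a7
  row 3: b31 a2 b33 a4 a5 a6 a7
Rows 2 and 3 agree on B; apply B→A and equate their A entries.
Rows 1 and 2 agree on G; apply G→AE and equate their AE entries.
No row becomes fully distinguished — the join is lossy.

No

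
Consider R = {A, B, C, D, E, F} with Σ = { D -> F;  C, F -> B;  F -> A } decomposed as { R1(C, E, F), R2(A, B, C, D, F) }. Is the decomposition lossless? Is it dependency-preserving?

Lossless test: (C, F)⁺ = {A, B, C, F}, which is a superkey of neither fragment — lossy.
Dependency preservation: every FD's attributes lie within a single fragment, so each can be enforced locally — preserved.

lossy but dependency-preserving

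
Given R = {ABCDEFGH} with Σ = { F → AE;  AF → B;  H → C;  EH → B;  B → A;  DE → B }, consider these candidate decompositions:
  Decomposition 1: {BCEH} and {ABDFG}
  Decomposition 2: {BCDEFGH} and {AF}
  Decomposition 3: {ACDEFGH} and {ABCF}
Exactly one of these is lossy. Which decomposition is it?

Decomposition 1: common = {B}, closure = {AB} → lossy.
Decomposition 2: common = {F}, closure = {ABEF} → lossless.
Decomposition 3: common = {ACF}, closure = {ABCEF} → lossless.

Decomposition 1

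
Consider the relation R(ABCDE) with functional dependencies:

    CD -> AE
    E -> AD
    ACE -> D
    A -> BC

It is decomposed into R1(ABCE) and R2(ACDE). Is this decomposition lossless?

Common attributes: R1 ∩ R2 = {ACE}.
Closure of {ACE}: E → AD applies, adding D; A → BC applies, adding B. So (ACE)⁺ = {ABCDE}.
This closure contains every attribute of R1, so R1 ∩ R2 → R1. The join is lossless.

Yes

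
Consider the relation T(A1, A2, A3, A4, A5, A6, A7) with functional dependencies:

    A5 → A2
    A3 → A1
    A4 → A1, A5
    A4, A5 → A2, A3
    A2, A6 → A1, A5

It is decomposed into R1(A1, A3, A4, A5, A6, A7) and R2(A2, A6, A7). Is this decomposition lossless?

No

Common attributes: R1 ∩ R2 = {A6, A7}.
No dependency enlarges {A6, A7}, so (A6, A7)⁺ = {A6, A7}.
The closure contains neither all of R1 = {A1, A3, A4, A5, A6, A7} nor all of R2 = {A2, A6, A7}, so the common attributes are not a superkey of either fragment. The join is lossy.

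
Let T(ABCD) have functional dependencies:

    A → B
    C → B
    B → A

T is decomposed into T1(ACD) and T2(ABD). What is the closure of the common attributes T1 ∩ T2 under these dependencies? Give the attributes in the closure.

T1 ∩ T2 = {AD}.
A → B applies, adding B
Closure: {ABD}.

ABD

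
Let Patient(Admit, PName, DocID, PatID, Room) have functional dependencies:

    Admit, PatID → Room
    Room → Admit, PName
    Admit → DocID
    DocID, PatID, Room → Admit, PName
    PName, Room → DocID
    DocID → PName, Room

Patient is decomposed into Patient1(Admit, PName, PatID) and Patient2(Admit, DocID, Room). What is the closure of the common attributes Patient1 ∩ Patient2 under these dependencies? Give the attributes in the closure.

Admit, PName, DocID, Room

Patient1 ∩ Patient2 = {Admit}.
Admit → DocID applies, adding DocID
DocID → PName, Room applies, adding PName, Room
Closure: {Admit, PName, DocID, Room}.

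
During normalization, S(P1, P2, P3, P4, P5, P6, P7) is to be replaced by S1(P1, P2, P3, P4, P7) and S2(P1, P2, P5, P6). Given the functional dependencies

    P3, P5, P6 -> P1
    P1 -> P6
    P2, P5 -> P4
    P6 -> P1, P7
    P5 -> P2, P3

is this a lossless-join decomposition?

Common attributes: S1 ∩ S2 = {P1, P2}.
Closure of {P1, P2}: P1 → P6 applies, adding P6; P6 → P1, P7 applies, adding P7. So (P1, P2)⁺ = {P1, P2, P6, P7}.
The closure contains neither all of S1 = {P1, P2, P3, P4, P7} nor all of S2 = {P1, P2, P5, P6}, so the common attributes are not a superkey of either fragment. The join is lossy.

No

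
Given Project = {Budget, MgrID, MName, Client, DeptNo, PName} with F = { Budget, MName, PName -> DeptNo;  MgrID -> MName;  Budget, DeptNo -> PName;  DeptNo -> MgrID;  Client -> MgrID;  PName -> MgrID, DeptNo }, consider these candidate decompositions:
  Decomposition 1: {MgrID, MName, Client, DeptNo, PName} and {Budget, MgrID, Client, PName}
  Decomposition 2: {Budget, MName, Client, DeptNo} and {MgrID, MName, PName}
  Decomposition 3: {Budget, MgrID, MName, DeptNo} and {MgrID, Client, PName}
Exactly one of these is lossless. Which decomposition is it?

Decomposition 1: common = {MgrID, Client, PName}, closure = {MgrID, MName, Client, DeptNo, PName} → lossless.
Decomposition 2: common = {MName}, closure = {MName} → lossy.
Decomposition 3: common = {MgrID}, closure = {MgrID, MName} → lossy.

Decomposition 1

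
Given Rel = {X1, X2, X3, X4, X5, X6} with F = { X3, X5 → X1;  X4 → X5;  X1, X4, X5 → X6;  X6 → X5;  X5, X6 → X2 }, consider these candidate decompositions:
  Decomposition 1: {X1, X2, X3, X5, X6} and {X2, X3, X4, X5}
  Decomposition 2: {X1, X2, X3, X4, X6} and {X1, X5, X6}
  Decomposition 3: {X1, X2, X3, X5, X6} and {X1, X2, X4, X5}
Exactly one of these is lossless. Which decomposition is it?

Decomposition 1: common = {X2, X3, X5}, closure = {X1, X2, X3, X5} → lossy.
Decomposition 2: common = {X1, X6}, closure = {X1, X2, X5, X6} → lossless.
Decomposition 3: common = {X1, X2, X5}, closure = {X1, X2, X5} → lossy.

Decomposition 2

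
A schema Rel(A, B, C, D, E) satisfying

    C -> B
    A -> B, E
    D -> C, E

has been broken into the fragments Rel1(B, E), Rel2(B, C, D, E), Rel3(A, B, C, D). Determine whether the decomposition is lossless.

Yes

Chase test. Columns are A, B, C, D, E; row i has aⱼ where attribute j ∈ Reli, else bᵢⱼ.
Initial tableau (one row per fragment):
  row 1: b11 a2 b13 b14 a5
  row 2: b21 a2 a3 a4 a5
  row 3: a1 a2 a3 a4 b35
Rows 2 and 3 agree on D; apply D→C, E and equate their C, E entries.
Row 3 is now all distinguished symbols — the join is lossless.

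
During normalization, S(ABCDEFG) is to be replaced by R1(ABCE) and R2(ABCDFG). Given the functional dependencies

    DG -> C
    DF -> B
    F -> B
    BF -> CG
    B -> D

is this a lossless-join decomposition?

Common attributes: R1 ∩ R2 = {ABC}.
Closure of {ABC}: B → D applies, adding D. So (ABC)⁺ = {ABCD}.
The closure contains neither all of R1 = {ABCE} nor all of R2 = {ABCDFG}, so the common attributes are not a superkey of either fragment. The join is lossy.

No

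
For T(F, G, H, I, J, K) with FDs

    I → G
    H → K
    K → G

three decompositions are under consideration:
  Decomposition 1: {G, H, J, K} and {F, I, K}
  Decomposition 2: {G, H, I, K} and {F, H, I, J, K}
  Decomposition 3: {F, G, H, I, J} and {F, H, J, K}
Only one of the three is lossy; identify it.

Decomposition 1

Decomposition 1: common = {K}, closure = {G, K} → lossy.
Decomposition 2: common = {H, I, K}, closure = {G, H, I, K} → lossless.
Decomposition 3: common = {F, H, J}, closure = {F, G, H, J, K} → lossless.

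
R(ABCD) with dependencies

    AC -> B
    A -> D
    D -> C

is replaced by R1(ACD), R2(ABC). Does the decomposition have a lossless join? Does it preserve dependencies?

Lossless test: (AC)⁺ = {ABCD}, which contains all of one fragment — lossless.
Dependency preservation: every FD's attributes lie within a single fragment, so each can be enforced locally — preserved.

lossless and dependency-preserving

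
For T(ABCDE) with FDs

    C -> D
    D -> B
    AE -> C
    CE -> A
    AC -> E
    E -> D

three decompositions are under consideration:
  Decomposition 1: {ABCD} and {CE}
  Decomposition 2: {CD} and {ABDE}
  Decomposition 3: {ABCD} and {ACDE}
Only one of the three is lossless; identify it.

Decomposition 3

Decomposition 1: common = {C}, closure = {BCD} → lossy.
Decomposition 2: common = {D}, closure = {BD} → lossy.
Decomposition 3: common = {ACD}, closure = {ABCDE} → lossless.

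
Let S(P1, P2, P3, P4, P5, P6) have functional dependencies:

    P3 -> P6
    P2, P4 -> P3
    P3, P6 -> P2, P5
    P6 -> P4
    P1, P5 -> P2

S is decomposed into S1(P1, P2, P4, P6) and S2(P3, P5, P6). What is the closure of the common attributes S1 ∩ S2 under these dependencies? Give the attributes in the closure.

S1 ∩ S2 = {P6}.
P6 → P4 applies, adding P4
Closure: {P4, P6}.

P4, P6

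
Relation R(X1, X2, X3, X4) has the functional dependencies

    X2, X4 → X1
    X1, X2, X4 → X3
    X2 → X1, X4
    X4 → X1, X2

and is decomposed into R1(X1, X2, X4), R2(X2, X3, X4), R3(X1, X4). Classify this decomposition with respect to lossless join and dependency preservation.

Lossless test (chase): Rows 1 and 2 agree on X2, X4; apply X2, X4→X1 and equate their X1 entries. Rows 1 and 2 agree on X1, X2, X4; apply X1, X2, X4→X3 and equate their X3 entries. Rows 1 and 3 agree on X4; apply X4→X1, X2 and equate their X1, X2 entries. Rows 1 and 3 agree on X1, X2, X4; apply X1, X2, X4→X3 and equate their X3 entries. Row 1 is now all distinguished symbols — the join is lossless.
Dependency preservation: X1, X2, X4 → X3 is not contained in any single fragment, but the restricted closure of its left-hand side across the fragments still reaches the right-hand side; the remaining FDs each lie inside some fragment. All dependencies are preserved.

lossless and dependency-preserving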